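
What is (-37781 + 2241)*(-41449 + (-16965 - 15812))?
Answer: 2637992040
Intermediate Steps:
(-37781 + 2241)*(-41449 + (-16965 - 15812)) = -35540*(-41449 - 32777) = -35540*(-74226) = 2637992040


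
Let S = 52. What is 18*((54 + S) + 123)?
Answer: 4122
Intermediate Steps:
18*((54 + S) + 123) = 18*((54 + 52) + 123) = 18*(106 + 123) = 18*229 = 4122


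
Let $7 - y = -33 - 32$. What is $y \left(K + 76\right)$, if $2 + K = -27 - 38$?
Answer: $648$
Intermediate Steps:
$y = 72$ ($y = 7 - \left(-33 - 32\right) = 7 - -65 = 7 + 65 = 72$)
$K = -67$ ($K = -2 - 65 = -67$)
$y \left(K + 76\right) = 72 \left(-67 + 76\right) = 72 \cdot 9 = 648$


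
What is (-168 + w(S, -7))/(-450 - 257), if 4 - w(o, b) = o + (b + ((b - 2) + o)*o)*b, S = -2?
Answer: 57/707 ≈ 0.080622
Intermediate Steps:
w(o, b) = 4 - o - b*(b + o*(-2 + b + o)) (w(o, b) = 4 - (o + (b + ((b - 2) + o)*o)*b) = 4 - (o + (b + ((-2 + b) + o)*o)*b) = 4 - (o + (b + (-2 + b + o)*o)*b) = 4 - (o + (b + o*(-2 + b + o))*b) = 4 - (o + b*(b + o*(-2 + b + o))) = 4 + (-o - b*(b + o*(-2 + b + o))) = 4 - o - b*(b + o*(-2 + b + o)))
(-168 + w(S, -7))/(-450 - 257) = (-168 + (4 - 1*(-2) - 1*(-7)² - 1*(-7)*(-2)² - 1*(-2)*(-7)² + 2*(-7)*(-2)))/(-450 - 257) = (-168 + (4 + 2 - 1*49 - 1*(-7)*4 - 1*(-2)*49 + 28))/(-707) = (-168 + (4 + 2 - 49 + 28 + 98 + 28))*(-1/707) = (-168 + 111)*(-1/707) = -57*(-1/707) = 57/707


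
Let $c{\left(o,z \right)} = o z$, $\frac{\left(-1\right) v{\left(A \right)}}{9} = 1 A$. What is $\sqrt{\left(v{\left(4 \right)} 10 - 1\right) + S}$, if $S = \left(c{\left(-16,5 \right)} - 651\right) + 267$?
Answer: $5 i \sqrt{33} \approx 28.723 i$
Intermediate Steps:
$v{\left(A \right)} = - 9 A$ ($v{\left(A \right)} = - 9 \cdot 1 A = - 9 A$)
$S = -464$ ($S = \left(\left(-16\right) 5 - 651\right) + 267 = \left(-80 - 651\right) + 267 = -731 + 267 = -464$)
$\sqrt{\left(v{\left(4 \right)} 10 - 1\right) + S} = \sqrt{\left(\left(-9\right) 4 \cdot 10 - 1\right) - 464} = \sqrt{\left(\left(-36\right) 10 - 1\right) - 464} = \sqrt{\left(-360 - 1\right) - 464} = \sqrt{-361 - 464} = \sqrt{-825} = 5 i \sqrt{33}$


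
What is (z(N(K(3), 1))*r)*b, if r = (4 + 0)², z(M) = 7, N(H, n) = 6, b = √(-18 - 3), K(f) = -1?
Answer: 112*I*√21 ≈ 513.25*I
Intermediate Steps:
b = I*√21 (b = √(-21) = I*√21 ≈ 4.5826*I)
r = 16 (r = 4² = 16)
(z(N(K(3), 1))*r)*b = (7*16)*(I*√21) = 112*(I*√21) = 112*I*√21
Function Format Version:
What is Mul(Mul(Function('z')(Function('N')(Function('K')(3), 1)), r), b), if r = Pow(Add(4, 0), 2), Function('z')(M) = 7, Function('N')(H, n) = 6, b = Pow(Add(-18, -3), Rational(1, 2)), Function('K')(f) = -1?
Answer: Mul(112, I, Pow(21, Rational(1, 2))) ≈ Mul(513.25, I)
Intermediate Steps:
b = Mul(I, Pow(21, Rational(1, 2))) (b = Pow(-21, Rational(1, 2)) = Mul(I, Pow(21, Rational(1, 2))) ≈ Mul(4.5826, I))
r = 16 (r = Pow(4, 2) = 16)
Mul(Mul(Function('z')(Function('N')(Function('K')(3), 1)), r), b) = Mul(Mul(7, 16), Mul(I, Pow(21, Rational(1, 2)))) = Mul(112, Mul(I, Pow(21, Rational(1, 2)))) = Mul(112, I, Pow(21, Rational(1, 2)))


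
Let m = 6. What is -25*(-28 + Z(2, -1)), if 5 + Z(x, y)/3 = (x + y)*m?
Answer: 625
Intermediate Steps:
Z(x, y) = -15 + 18*x + 18*y (Z(x, y) = -15 + 3*((x + y)*6) = -15 + 3*(6*x + 6*y) = -15 + (18*x + 18*y) = -15 + 18*x + 18*y)
-25*(-28 + Z(2, -1)) = -25*(-28 + (-15 + 18*2 + 18*(-1))) = -25*(-28 + (-15 + 36 - 18)) = -25*(-28 + 3) = -25*(-25) = 625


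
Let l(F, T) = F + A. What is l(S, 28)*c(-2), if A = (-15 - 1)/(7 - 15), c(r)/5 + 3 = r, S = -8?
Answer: 150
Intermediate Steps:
c(r) = -15 + 5*r
A = 2 (A = -16/(-8) = -16*(-⅛) = 2)
l(F, T) = 2 + F (l(F, T) = F + 2 = 2 + F)
l(S, 28)*c(-2) = (2 - 8)*(-15 + 5*(-2)) = -6*(-15 - 10) = -6*(-25) = 150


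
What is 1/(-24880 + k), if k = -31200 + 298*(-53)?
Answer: -1/71874 ≈ -1.3913e-5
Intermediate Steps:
k = -46994 (k = -31200 - 15794 = -46994)
1/(-24880 + k) = 1/(-24880 - 46994) = 1/(-71874) = -1/71874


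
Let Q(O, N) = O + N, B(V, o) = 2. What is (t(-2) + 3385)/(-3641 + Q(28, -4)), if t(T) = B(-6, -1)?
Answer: -3387/3617 ≈ -0.93641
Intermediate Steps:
Q(O, N) = N + O
t(T) = 2
(t(-2) + 3385)/(-3641 + Q(28, -4)) = (2 + 3385)/(-3641 + (-4 + 28)) = 3387/(-3641 + 24) = 3387/(-3617) = 3387*(-1/3617) = -3387/3617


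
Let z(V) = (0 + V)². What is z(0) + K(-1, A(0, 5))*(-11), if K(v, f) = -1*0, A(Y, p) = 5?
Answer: 0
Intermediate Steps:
K(v, f) = 0
z(V) = V²
z(0) + K(-1, A(0, 5))*(-11) = 0² + 0*(-11) = 0 + 0 = 0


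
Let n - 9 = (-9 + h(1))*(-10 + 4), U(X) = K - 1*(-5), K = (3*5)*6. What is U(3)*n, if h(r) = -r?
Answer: 6555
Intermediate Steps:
K = 90 (K = 15*6 = 90)
U(X) = 95 (U(X) = 90 - 1*(-5) = 90 + 5 = 95)
n = 69 (n = 9 + (-9 - 1*1)*(-10 + 4) = 9 + (-9 - 1)*(-6) = 9 - 10*(-6) = 9 + 60 = 69)
U(3)*n = 95*69 = 6555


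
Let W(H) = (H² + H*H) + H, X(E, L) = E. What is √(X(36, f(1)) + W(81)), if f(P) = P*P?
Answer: 3*√1471 ≈ 115.06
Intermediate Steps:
f(P) = P²
W(H) = H + 2*H² (W(H) = (H² + H²) + H = 2*H² + H = H + 2*H²)
√(X(36, f(1)) + W(81)) = √(36 + 81*(1 + 2*81)) = √(36 + 81*(1 + 162)) = √(36 + 81*163) = √(36 + 13203) = √13239 = 3*√1471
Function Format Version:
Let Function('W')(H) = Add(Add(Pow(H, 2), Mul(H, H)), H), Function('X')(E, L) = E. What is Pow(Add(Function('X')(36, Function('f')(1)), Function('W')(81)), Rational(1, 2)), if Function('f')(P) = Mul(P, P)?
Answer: Mul(3, Pow(1471, Rational(1, 2))) ≈ 115.06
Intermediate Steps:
Function('f')(P) = Pow(P, 2)
Function('W')(H) = Add(H, Mul(2, Pow(H, 2))) (Function('W')(H) = Add(Add(Pow(H, 2), Pow(H, 2)), H) = Add(Mul(2, Pow(H, 2)), H) = Add(H, Mul(2, Pow(H, 2))))
Pow(Add(Function('X')(36, Function('f')(1)), Function('W')(81)), Rational(1, 2)) = Pow(Add(36, Mul(81, Add(1, Mul(2, 81)))), Rational(1, 2)) = Pow(Add(36, Mul(81, Add(1, 162))), Rational(1, 2)) = Pow(Add(36, Mul(81, 163)), Rational(1, 2)) = Pow(Add(36, 13203), Rational(1, 2)) = Pow(13239, Rational(1, 2)) = Mul(3, Pow(1471, Rational(1, 2)))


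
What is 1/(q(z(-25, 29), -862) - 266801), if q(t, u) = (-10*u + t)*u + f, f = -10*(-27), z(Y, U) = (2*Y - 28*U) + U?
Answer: -1/6978925 ≈ -1.4329e-7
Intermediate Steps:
z(Y, U) = -27*U + 2*Y (z(Y, U) = (-28*U + 2*Y) + U = -27*U + 2*Y)
f = 270
q(t, u) = 270 + u*(t - 10*u) (q(t, u) = (-10*u + t)*u + 270 = (t - 10*u)*u + 270 = u*(t - 10*u) + 270 = 270 + u*(t - 10*u))
1/(q(z(-25, 29), -862) - 266801) = 1/((270 - 10*(-862)**2 + (-27*29 + 2*(-25))*(-862)) - 266801) = 1/((270 - 10*743044 + (-783 - 50)*(-862)) - 266801) = 1/((270 - 7430440 - 833*(-862)) - 266801) = 1/((270 - 7430440 + 718046) - 266801) = 1/(-6712124 - 266801) = 1/(-6978925) = -1/6978925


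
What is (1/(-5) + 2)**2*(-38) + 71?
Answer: -1303/25 ≈ -52.120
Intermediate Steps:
(1/(-5) + 2)**2*(-38) + 71 = (-1/5 + 2)**2*(-38) + 71 = (9/5)**2*(-38) + 71 = (81/25)*(-38) + 71 = -3078/25 + 71 = -1303/25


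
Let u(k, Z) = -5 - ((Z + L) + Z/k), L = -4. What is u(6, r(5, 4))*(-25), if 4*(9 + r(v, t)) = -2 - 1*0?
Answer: -3025/12 ≈ -252.08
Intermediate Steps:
r(v, t) = -19/2 (r(v, t) = -9 + (-2 - 1*0)/4 = -9 + (-2 + 0)/4 = -9 + (¼)*(-2) = -9 - ½ = -19/2)
u(k, Z) = -1 - Z - Z/k (u(k, Z) = -5 - ((Z - 4) + Z/k) = -5 - ((-4 + Z) + Z/k) = -5 - (-4 + Z + Z/k) = -5 + (4 - Z - Z/k) = -1 - Z - Z/k)
u(6, r(5, 4))*(-25) = (-1 - 1*(-19/2) - 1*(-19/2)/6)*(-25) = (-1 + 19/2 - 1*(-19/2)*⅙)*(-25) = (-1 + 19/2 + 19/12)*(-25) = (121/12)*(-25) = -3025/12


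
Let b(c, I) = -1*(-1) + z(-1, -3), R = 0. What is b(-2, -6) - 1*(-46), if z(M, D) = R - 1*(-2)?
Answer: 49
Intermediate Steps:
z(M, D) = 2 (z(M, D) = 0 - 1*(-2) = 0 + 2 = 2)
b(c, I) = 3 (b(c, I) = -1*(-1) + 2 = 1 + 2 = 3)
b(-2, -6) - 1*(-46) = 3 - 1*(-46) = 3 + 46 = 49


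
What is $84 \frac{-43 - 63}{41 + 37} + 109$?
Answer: $- \frac{67}{13} \approx -5.1538$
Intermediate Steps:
$84 \frac{-43 - 63}{41 + 37} + 109 = 84 \left(- \frac{106}{78}\right) + 109 = 84 \left(\left(-106\right) \frac{1}{78}\right) + 109 = 84 \left(- \frac{53}{39}\right) + 109 = - \frac{1484}{13} + 109 = - \frac{67}{13}$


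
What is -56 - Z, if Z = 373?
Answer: -429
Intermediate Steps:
-56 - Z = -56 - 1*373 = -56 - 373 = -429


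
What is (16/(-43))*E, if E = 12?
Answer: -192/43 ≈ -4.4651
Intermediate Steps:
(16/(-43))*E = (16/(-43))*12 = (16*(-1/43))*12 = -16/43*12 = -192/43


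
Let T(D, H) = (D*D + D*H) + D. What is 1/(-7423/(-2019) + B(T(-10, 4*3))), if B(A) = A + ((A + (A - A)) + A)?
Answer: -2019/174287 ≈ -0.011584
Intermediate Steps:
T(D, H) = D + D² + D*H (T(D, H) = (D² + D*H) + D = D + D² + D*H)
B(A) = 3*A (B(A) = A + ((A + 0) + A) = A + (A + A) = A + 2*A = 3*A)
1/(-7423/(-2019) + B(T(-10, 4*3))) = 1/(-7423/(-2019) + 3*(-10*(1 - 10 + 4*3))) = 1/(-7423*(-1/2019) + 3*(-10*(1 - 10 + 12))) = 1/(7423/2019 + 3*(-10*3)) = 1/(7423/2019 + 3*(-30)) = 1/(7423/2019 - 90) = 1/(-174287/2019) = -2019/174287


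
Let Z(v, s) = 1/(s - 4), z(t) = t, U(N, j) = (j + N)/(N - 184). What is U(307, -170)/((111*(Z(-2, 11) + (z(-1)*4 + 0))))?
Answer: -959/368631 ≈ -0.0026015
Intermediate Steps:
U(N, j) = (N + j)/(-184 + N)
Z(v, s) = 1/(-4 + s)
U(307, -170)/((111*(Z(-2, 11) + (z(-1)*4 + 0)))) = ((307 - 170)/(-184 + 307))/((111*(1/(-4 + 11) + (-1*4 + 0)))) = (137/123)/((111*(1/7 + (-4 + 0)))) = ((1/123)*137)/((111*(⅐ - 4))) = 137/(123*((111*(-27/7)))) = 137/(123*(-2997/7)) = (137/123)*(-7/2997) = -959/368631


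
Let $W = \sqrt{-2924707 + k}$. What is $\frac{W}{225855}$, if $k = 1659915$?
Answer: $\frac{2 i \sqrt{316198}}{225855} \approx 0.0049794 i$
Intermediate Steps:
$W = 2 i \sqrt{316198}$ ($W = \sqrt{-2924707 + 1659915} = \sqrt{-1264792} = 2 i \sqrt{316198} \approx 1124.6 i$)
$\frac{W}{225855} = \frac{2 i \sqrt{316198}}{225855}$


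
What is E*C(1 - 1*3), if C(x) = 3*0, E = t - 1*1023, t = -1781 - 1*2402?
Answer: 0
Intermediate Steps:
t = -4183 (t = -1781 - 2402 = -4183)
E = -5206 (E = -4183 - 1*1023 = -4183 - 1023 = -5206)
C(x) = 0
E*C(1 - 1*3) = -5206*0 = 0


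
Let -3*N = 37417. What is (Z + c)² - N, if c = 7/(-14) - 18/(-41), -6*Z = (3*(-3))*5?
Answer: 63177052/5043 ≈ 12528.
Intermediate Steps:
Z = 15/2 (Z = -3*(-3)*5/6 = -(-3)*5/2 = -⅙*(-45) = 15/2 ≈ 7.5000)
c = -5/82 (c = 7*(-1/14) - 18*(-1/41) = -½ + 18/41 = -5/82 ≈ -0.060976)
N = -37417/3 (N = -⅓*37417 = -37417/3 ≈ -12472.)
(Z + c)² - N = (15/2 - 5/82)² - 1*(-37417/3) = (305/41)² + 37417/3 = 93025/1681 + 37417/3 = 63177052/5043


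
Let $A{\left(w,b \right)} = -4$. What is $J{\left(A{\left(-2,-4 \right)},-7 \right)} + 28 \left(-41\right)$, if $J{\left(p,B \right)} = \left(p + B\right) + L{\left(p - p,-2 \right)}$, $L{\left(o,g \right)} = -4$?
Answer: $-1163$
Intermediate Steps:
$J{\left(p,B \right)} = -4 + B + p$ ($J{\left(p,B \right)} = \left(p + B\right) - 4 = \left(B + p\right) - 4 = -4 + B + p$)
$J{\left(A{\left(-2,-4 \right)},-7 \right)} + 28 \left(-41\right) = \left(-4 - 7 - 4\right) + 28 \left(-41\right) = -15 - 1148 = -1163$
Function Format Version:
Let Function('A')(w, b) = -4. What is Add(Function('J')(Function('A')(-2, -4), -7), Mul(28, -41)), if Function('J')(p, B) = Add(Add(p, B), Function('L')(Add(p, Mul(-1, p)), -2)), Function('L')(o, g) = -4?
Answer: -1163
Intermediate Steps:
Function('J')(p, B) = Add(-4, B, p) (Function('J')(p, B) = Add(Add(p, B), -4) = Add(Add(B, p), -4) = Add(-4, B, p))
Add(Function('J')(Function('A')(-2, -4), -7), Mul(28, -41)) = Add(Add(-4, -7, -4), Mul(28, -41)) = Add(-15, -1148) = -1163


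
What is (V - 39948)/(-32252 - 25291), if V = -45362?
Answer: 85310/57543 ≈ 1.4825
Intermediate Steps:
(V - 39948)/(-32252 - 25291) = (-45362 - 39948)/(-32252 - 25291) = -85310/(-57543) = -85310*(-1/57543) = 85310/57543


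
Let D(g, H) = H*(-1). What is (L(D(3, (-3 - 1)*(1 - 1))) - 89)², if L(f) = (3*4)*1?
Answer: 5929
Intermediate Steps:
D(g, H) = -H
L(f) = 12 (L(f) = 12*1 = 12)
(L(D(3, (-3 - 1)*(1 - 1))) - 89)² = (12 - 89)² = (-77)² = 5929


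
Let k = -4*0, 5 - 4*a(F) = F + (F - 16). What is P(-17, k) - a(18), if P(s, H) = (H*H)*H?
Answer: 15/4 ≈ 3.7500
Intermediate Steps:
a(F) = 21/4 - F/2 (a(F) = 5/4 - (F + (F - 16))/4 = 5/4 - (F + (-16 + F))/4 = 5/4 - (-16 + 2*F)/4 = 5/4 + (4 - F/2) = 21/4 - F/2)
k = 0
P(s, H) = H**3 (P(s, H) = H**2*H = H**3)
P(-17, k) - a(18) = 0**3 - (21/4 - 1/2*18) = 0 - (21/4 - 9) = 0 - 1*(-15/4) = 0 + 15/4 = 15/4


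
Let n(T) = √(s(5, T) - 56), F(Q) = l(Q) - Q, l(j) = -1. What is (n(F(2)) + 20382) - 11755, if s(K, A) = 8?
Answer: 8627 + 4*I*√3 ≈ 8627.0 + 6.9282*I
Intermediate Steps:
F(Q) = -1 - Q
n(T) = 4*I*√3 (n(T) = √(8 - 56) = √(-48) = 4*I*√3)
(n(F(2)) + 20382) - 11755 = (4*I*√3 + 20382) - 11755 = (20382 + 4*I*√3) - 11755 = 8627 + 4*I*√3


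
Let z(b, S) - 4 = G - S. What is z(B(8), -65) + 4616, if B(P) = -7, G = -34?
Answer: 4651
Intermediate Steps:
z(b, S) = -30 - S (z(b, S) = 4 + (-34 - S) = -30 - S)
z(B(8), -65) + 4616 = (-30 - 1*(-65)) + 4616 = (-30 + 65) + 4616 = 35 + 4616 = 4651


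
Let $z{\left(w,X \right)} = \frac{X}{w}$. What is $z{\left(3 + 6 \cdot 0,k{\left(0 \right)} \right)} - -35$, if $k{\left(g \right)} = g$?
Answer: $35$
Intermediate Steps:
$z{\left(3 + 6 \cdot 0,k{\left(0 \right)} \right)} - -35 = \frac{0}{3 + 6 \cdot 0} - -35 = \frac{0}{3 + 0} + 35 = \frac{0}{3} + 35 = 0 \cdot \frac{1}{3} + 35 = 0 + 35 = 35$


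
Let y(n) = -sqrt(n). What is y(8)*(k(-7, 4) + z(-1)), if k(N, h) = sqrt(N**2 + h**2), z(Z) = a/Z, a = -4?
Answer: 2*sqrt(2)*(-4 - sqrt(65)) ≈ -34.117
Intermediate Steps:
z(Z) = -4/Z
y(8)*(k(-7, 4) + z(-1)) = (-sqrt(8))*(sqrt((-7)**2 + 4**2) - 4/(-1)) = (-2*sqrt(2))*(sqrt(49 + 16) - 4*(-1)) = (-2*sqrt(2))*(sqrt(65) + 4) = (-2*sqrt(2))*(4 + sqrt(65)) = -2*sqrt(2)*(4 + sqrt(65))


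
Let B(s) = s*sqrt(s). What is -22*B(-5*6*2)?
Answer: 2640*I*sqrt(15) ≈ 10225.0*I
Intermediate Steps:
B(s) = s**(3/2)
-22*B(-5*6*2) = -22*2*sqrt(2)*(-30*I*sqrt(30)) = -22*(-120*I*sqrt(15)) = -(-2640)*I*sqrt(15) = 2640*I*sqrt(15)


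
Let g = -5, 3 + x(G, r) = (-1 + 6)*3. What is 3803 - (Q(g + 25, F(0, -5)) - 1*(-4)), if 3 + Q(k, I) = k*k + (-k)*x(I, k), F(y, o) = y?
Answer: 3642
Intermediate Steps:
x(G, r) = 12 (x(G, r) = -3 + (-1 + 6)*3 = -3 + 5*3 = -3 + 15 = 12)
Q(k, I) = -3 + k² - 12*k (Q(k, I) = -3 + (k*k - k*12) = -3 + (k² - 12*k) = -3 + k² - 12*k)
3803 - (Q(g + 25, F(0, -5)) - 1*(-4)) = 3803 - ((-3 + (-5 + 25)² - 12*(-5 + 25)) - 1*(-4)) = 3803 - ((-3 + 20² - 12*20) + 4) = 3803 - ((-3 + 400 - 240) + 4) = 3803 - (157 + 4) = 3803 - 1*161 = 3803 - 161 = 3642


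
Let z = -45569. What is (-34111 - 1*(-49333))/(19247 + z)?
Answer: -2537/4387 ≈ -0.57830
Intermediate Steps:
(-34111 - 1*(-49333))/(19247 + z) = (-34111 - 1*(-49333))/(19247 - 45569) = (-34111 + 49333)/(-26322) = 15222*(-1/26322) = -2537/4387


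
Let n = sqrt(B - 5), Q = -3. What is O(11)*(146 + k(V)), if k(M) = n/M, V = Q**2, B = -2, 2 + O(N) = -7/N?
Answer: -4234/11 - 29*I*sqrt(7)/99 ≈ -384.91 - 0.77502*I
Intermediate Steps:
O(N) = -2 - 7/N
V = 9 (V = (-3)**2 = 9)
n = I*sqrt(7) (n = sqrt(-2 - 5) = sqrt(-7) = I*sqrt(7) ≈ 2.6458*I)
k(M) = I*sqrt(7)/M (k(M) = (I*sqrt(7))/M = I*sqrt(7)/M)
O(11)*(146 + k(V)) = (-2 - 7/11)*(146 + I*sqrt(7)/9) = -29*(146 + I*sqrt(7)/9)/11 = -4234/11 - 29*I*sqrt(7)/99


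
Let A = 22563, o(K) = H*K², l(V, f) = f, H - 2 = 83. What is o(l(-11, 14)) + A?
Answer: 39223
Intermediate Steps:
H = 85 (H = 2 + 83 = 85)
o(K) = 85*K²
o(l(-11, 14)) + A = 85*14² + 22563 = 85*196 + 22563 = 16660 + 22563 = 39223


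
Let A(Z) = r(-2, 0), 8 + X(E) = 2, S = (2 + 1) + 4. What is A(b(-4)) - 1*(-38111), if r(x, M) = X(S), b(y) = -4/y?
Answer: 38105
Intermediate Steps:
S = 7 (S = 3 + 4 = 7)
X(E) = -6 (X(E) = -8 + 2 = -6)
r(x, M) = -6
A(Z) = -6
A(b(-4)) - 1*(-38111) = -6 - 1*(-38111) = -6 + 38111 = 38105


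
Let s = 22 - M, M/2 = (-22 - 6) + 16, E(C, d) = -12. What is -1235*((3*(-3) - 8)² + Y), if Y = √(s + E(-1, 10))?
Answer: -356915 - 1235*√34 ≈ -3.6412e+5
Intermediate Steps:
M = -24 (M = 2*((-22 - 6) + 16) = 2*(-28 + 16) = 2*(-12) = -24)
s = 46 (s = 22 - 1*(-24) = 22 + 24 = 46)
Y = √34 (Y = √(46 - 12) = √34 ≈ 5.8309)
-1235*((3*(-3) - 8)² + Y) = -1235*((3*(-3) - 8)² + √34) = -1235*((-9 - 8)² + √34) = -1235*((-17)² + √34) = -1235*(289 + √34) = -356915 - 1235*√34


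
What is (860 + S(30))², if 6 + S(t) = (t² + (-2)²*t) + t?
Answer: 3625216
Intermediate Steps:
S(t) = -6 + t² + 5*t (S(t) = -6 + ((t² + (-2)²*t) + t) = -6 + ((t² + 4*t) + t) = -6 + (t² + 5*t) = -6 + t² + 5*t)
(860 + S(30))² = (860 + (-6 + 30² + 5*30))² = (860 + (-6 + 900 + 150))² = (860 + 1044)² = 1904² = 3625216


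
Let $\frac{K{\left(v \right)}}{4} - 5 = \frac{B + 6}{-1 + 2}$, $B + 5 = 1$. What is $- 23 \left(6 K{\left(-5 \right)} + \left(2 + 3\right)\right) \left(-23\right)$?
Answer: $91517$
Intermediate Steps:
$B = -4$ ($B = -5 + 1 = -4$)
$K{\left(v \right)} = 28$ ($K{\left(v \right)} = 20 + 4 \frac{-4 + 6}{-1 + 2} = 20 + 4 \cdot \frac{2}{1} = 20 + 4 \cdot 2 \cdot 1 = 20 + 4 \cdot 2 = 20 + 8 = 28$)
$- 23 \left(6 K{\left(-5 \right)} + \left(2 + 3\right)\right) \left(-23\right) = - 23 \left(6 \cdot 28 + \left(2 + 3\right)\right) \left(-23\right) = - 23 \left(168 + 5\right) \left(-23\right) = \left(-23\right) 173 \left(-23\right) = \left(-3979\right) \left(-23\right) = 91517$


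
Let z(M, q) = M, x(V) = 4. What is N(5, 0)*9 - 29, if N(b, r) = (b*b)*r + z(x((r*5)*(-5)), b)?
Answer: 7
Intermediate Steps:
N(b, r) = 4 + r*b² (N(b, r) = (b*b)*r + 4 = b²*r + 4 = r*b² + 4 = 4 + r*b²)
N(5, 0)*9 - 29 = (4 + 0*5²)*9 - 29 = (4 + 0*25)*9 - 29 = (4 + 0)*9 - 29 = 4*9 - 29 = 36 - 29 = 7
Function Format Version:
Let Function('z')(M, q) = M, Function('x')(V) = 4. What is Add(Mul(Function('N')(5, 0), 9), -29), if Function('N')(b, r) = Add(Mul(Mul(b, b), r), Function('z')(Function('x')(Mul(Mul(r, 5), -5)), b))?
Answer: 7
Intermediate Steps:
Function('N')(b, r) = Add(4, Mul(r, Pow(b, 2))) (Function('N')(b, r) = Add(Mul(Mul(b, b), r), 4) = Add(Mul(Pow(b, 2), r), 4) = Add(Mul(r, Pow(b, 2)), 4) = Add(4, Mul(r, Pow(b, 2))))
Add(Mul(Function('N')(5, 0), 9), -29) = Add(Mul(Add(4, Mul(0, Pow(5, 2))), 9), -29) = Add(Mul(Add(4, Mul(0, 25)), 9), -29) = Add(Mul(Add(4, 0), 9), -29) = Add(Mul(4, 9), -29) = Add(36, -29) = 7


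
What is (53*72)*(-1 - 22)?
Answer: -87768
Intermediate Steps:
(53*72)*(-1 - 22) = 3816*(-23) = -87768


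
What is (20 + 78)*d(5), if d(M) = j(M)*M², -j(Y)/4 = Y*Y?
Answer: -245000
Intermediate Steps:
j(Y) = -4*Y² (j(Y) = -4*Y*Y = -4*Y²)
d(M) = -4*M⁴ (d(M) = (-4*M²)*M² = -4*M⁴)
(20 + 78)*d(5) = (20 + 78)*(-4*5⁴) = 98*(-4*625) = 98*(-2500) = -245000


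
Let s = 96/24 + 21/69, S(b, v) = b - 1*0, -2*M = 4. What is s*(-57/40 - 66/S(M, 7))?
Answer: 125037/920 ≈ 135.91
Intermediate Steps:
M = -2 (M = -½*4 = -2)
S(b, v) = b (S(b, v) = b + 0 = b)
s = 99/23 (s = 96*(1/24) + 21*(1/69) = 4 + 7/23 = 99/23 ≈ 4.3043)
s*(-57/40 - 66/S(M, 7)) = 99*(-57/40 - 66/(-2))/23 = 99*(-57*1/40 - 66*(-½))/23 = 99*(-57/40 + 33)/23 = (99/23)*(1263/40) = 125037/920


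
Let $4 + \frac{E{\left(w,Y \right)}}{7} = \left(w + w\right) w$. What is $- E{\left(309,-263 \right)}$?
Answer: $-1336706$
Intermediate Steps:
$E{\left(w,Y \right)} = -28 + 14 w^{2}$ ($E{\left(w,Y \right)} = -28 + 7 \left(w + w\right) w = -28 + 7 \cdot 2 w w = -28 + 7 \cdot 2 w^{2} = -28 + 14 w^{2}$)
$- E{\left(309,-263 \right)} = - (-28 + 14 \cdot 309^{2}) = - (-28 + 14 \cdot 95481) = - (-28 + 1336734) = \left(-1\right) 1336706 = -1336706$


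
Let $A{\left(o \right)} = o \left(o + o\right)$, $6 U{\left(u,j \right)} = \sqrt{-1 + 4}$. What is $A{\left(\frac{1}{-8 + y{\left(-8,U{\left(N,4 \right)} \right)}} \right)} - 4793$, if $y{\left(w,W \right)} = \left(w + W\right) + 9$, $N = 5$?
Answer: $- \frac{1651505081}{344569} + \frac{672 \sqrt{3}}{344569} \approx -4793.0$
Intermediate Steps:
$U{\left(u,j \right)} = \frac{\sqrt{3}}{6}$ ($U{\left(u,j \right)} = \frac{\sqrt{-1 + 4}}{6} = \frac{\sqrt{3}}{6}$)
$y{\left(w,W \right)} = 9 + W + w$ ($y{\left(w,W \right)} = \left(W + w\right) + 9 = 9 + W + w$)
$A{\left(o \right)} = 2 o^{2}$ ($A{\left(o \right)} = o 2 o = 2 o^{2}$)
$A{\left(\frac{1}{-8 + y{\left(-8,U{\left(N,4 \right)} \right)}} \right)} - 4793 = 2 \left(\frac{1}{-8 + \left(9 + \frac{\sqrt{3}}{6} - 8\right)}\right)^{2} - 4793 = 2 \left(\frac{1}{-8 + \left(1 + \frac{\sqrt{3}}{6}\right)}\right)^{2} - 4793 = 2 \left(\frac{1}{-7 + \frac{\sqrt{3}}{6}}\right)^{2} - 4793 = \frac{2}{\left(-7 + \frac{\sqrt{3}}{6}\right)^{2}} - 4793 = -4793 + \frac{2}{\left(-7 + \frac{\sqrt{3}}{6}\right)^{2}}$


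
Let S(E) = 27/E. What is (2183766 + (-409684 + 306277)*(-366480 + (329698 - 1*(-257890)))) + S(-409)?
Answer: -9350529856737/409 ≈ -2.2862e+10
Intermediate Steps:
(2183766 + (-409684 + 306277)*(-366480 + (329698 - 1*(-257890)))) + S(-409) = (2183766 + (-409684 + 306277)*(-366480 + (329698 - 1*(-257890)))) + 27/(-409) = (2183766 - 103407*(-366480 + (329698 + 257890))) + 27*(-1/409) = (2183766 - 103407*(-366480 + 587588)) - 27/409 = (2183766 - 103407*221108) - 27/409 = (2183766 - 22864114956) - 27/409 = -22861931190 - 27/409 = -9350529856737/409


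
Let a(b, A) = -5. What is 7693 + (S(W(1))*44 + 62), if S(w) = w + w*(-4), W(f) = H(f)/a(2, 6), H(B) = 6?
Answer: 39567/5 ≈ 7913.4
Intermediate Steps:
W(f) = -6/5 (W(f) = 6/(-5) = 6*(-⅕) = -6/5)
S(w) = -3*w (S(w) = w - 4*w = -3*w)
7693 + (S(W(1))*44 + 62) = 7693 + (-3*(-6/5)*44 + 62) = 7693 + ((18/5)*44 + 62) = 7693 + (792/5 + 62) = 7693 + 1102/5 = 39567/5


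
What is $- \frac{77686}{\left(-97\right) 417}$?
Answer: $\frac{77686}{40449} \approx 1.9206$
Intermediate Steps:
$- \frac{77686}{\left(-97\right) 417} = - \frac{77686}{-40449} = \left(-77686\right) \left(- \frac{1}{40449}\right) = \frac{77686}{40449}$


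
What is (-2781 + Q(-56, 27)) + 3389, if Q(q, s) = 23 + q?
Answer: 575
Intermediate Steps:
(-2781 + Q(-56, 27)) + 3389 = (-2781 + (23 - 56)) + 3389 = (-2781 - 33) + 3389 = -2814 + 3389 = 575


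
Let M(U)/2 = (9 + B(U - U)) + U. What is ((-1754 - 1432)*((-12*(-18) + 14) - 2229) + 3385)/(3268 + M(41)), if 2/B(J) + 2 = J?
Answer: 6372199/3366 ≈ 1893.1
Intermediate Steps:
B(J) = 2/(-2 + J)
M(U) = 16 + 2*U (M(U) = 2*((9 + 2/(-2 + (U - U))) + U) = 2*((9 + 2/(-2 + 0)) + U) = 2*((9 + 2/(-2)) + U) = 2*((9 + 2*(-1/2)) + U) = 2*((9 - 1) + U) = 2*(8 + U) = 16 + 2*U)
((-1754 - 1432)*((-12*(-18) + 14) - 2229) + 3385)/(3268 + M(41)) = ((-1754 - 1432)*((-12*(-18) + 14) - 2229) + 3385)/(3268 + (16 + 2*41)) = (-3186*((216 + 14) - 2229) + 3385)/(3268 + (16 + 82)) = (-3186*(230 - 2229) + 3385)/(3268 + 98) = (-3186*(-1999) + 3385)/3366 = (6368814 + 3385)*(1/3366) = 6372199*(1/3366) = 6372199/3366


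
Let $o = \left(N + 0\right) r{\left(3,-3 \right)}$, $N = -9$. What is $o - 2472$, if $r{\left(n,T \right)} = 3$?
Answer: $-2499$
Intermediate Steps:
$o = -27$ ($o = \left(-9 + 0\right) 3 = \left(-9\right) 3 = -27$)
$o - 2472 = -27 - 2472 = -2499$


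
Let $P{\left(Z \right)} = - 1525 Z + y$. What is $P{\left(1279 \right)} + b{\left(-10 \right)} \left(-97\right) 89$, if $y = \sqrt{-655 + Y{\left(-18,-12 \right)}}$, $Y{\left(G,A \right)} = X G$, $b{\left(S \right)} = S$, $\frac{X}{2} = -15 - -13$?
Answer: $-1864145 + i \sqrt{583} \approx -1.8641 \cdot 10^{6} + 24.145 i$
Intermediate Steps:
$X = -4$ ($X = 2 \left(-15 - -13\right) = 2 \left(-15 + 13\right) = 2 \left(-2\right) = -4$)
$Y{\left(G,A \right)} = - 4 G$
$y = i \sqrt{583}$ ($y = \sqrt{-655 - -72} = \sqrt{-655 + 72} = \sqrt{-583} = i \sqrt{583} \approx 24.145 i$)
$P{\left(Z \right)} = - 1525 Z + i \sqrt{583}$
$P{\left(1279 \right)} + b{\left(-10 \right)} \left(-97\right) 89 = \left(\left(-1525\right) 1279 + i \sqrt{583}\right) + \left(-10\right) \left(-97\right) 89 = \left(-1950475 + i \sqrt{583}\right) + 970 \cdot 89 = \left(-1950475 + i \sqrt{583}\right) + 86330 = -1864145 + i \sqrt{583}$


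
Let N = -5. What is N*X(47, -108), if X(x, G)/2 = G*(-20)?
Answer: -21600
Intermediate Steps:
X(x, G) = -40*G (X(x, G) = 2*(G*(-20)) = 2*(-20*G) = -40*G)
N*X(47, -108) = -(-200)*(-108) = -5*4320 = -21600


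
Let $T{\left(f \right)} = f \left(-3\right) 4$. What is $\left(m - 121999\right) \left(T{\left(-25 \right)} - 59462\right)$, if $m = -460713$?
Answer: $34474407344$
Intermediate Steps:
$T{\left(f \right)} = - 12 f$ ($T{\left(f \right)} = - 3 f 4 = - 12 f$)
$\left(m - 121999\right) \left(T{\left(-25 \right)} - 59462\right) = \left(-460713 - 121999\right) \left(\left(-12\right) \left(-25\right) - 59462\right) = - 582712 \left(300 - 59462\right) = \left(-582712\right) \left(-59162\right) = 34474407344$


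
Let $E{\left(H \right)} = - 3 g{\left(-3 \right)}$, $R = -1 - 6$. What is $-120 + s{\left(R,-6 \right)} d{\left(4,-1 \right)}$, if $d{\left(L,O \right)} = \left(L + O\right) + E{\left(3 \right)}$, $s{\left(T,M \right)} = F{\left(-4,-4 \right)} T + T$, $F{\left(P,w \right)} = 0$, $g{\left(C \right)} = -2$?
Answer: $-183$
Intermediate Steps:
$R = -7$ ($R = -1 - 6 = -7$)
$E{\left(H \right)} = 6$ ($E{\left(H \right)} = \left(-3\right) \left(-2\right) = 6$)
$s{\left(T,M \right)} = T$ ($s{\left(T,M \right)} = 0 T + T = 0 + T = T$)
$d{\left(L,O \right)} = 6 + L + O$ ($d{\left(L,O \right)} = \left(L + O\right) + 6 = 6 + L + O$)
$-120 + s{\left(R,-6 \right)} d{\left(4,-1 \right)} = -120 - 7 \left(6 + 4 - 1\right) = -120 - 63 = -183$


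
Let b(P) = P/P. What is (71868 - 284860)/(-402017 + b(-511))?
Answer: 6656/12563 ≈ 0.52981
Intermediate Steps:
b(P) = 1
(71868 - 284860)/(-402017 + b(-511)) = (71868 - 284860)/(-402017 + 1) = -212992/(-402016) = -212992*(-1/402016) = 6656/12563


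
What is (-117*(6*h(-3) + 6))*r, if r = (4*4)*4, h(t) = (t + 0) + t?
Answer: 224640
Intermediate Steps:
h(t) = 2*t (h(t) = t + t = 2*t)
r = 64 (r = 16*4 = 64)
(-117*(6*h(-3) + 6))*r = -117*(6*(2*(-3)) + 6)*64 = -117*(6*(-6) + 6)*64 = -117*(-36 + 6)*64 = -117*(-30)*64 = 3510*64 = 224640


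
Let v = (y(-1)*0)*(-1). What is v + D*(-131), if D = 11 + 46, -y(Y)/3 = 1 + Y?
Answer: -7467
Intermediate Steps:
y(Y) = -3 - 3*Y (y(Y) = -3*(1 + Y) = -3 - 3*Y)
D = 57
v = 0 (v = ((-3 - 3*(-1))*0)*(-1) = ((-3 + 3)*0)*(-1) = (0*0)*(-1) = 0*(-1) = 0)
v + D*(-131) = 0 + 57*(-131) = 0 - 7467 = -7467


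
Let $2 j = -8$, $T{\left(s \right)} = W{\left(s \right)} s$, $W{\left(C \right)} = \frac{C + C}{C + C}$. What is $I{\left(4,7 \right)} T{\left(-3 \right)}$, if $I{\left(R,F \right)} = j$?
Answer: $12$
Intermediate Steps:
$W{\left(C \right)} = 1$ ($W{\left(C \right)} = \frac{2 C}{2 C} = 2 C \frac{1}{2 C} = 1$)
$T{\left(s \right)} = s$ ($T{\left(s \right)} = 1 s = s$)
$j = -4$ ($j = \frac{1}{2} \left(-8\right) = -4$)
$I{\left(R,F \right)} = -4$
$I{\left(4,7 \right)} T{\left(-3 \right)} = \left(-4\right) \left(-3\right) = 12$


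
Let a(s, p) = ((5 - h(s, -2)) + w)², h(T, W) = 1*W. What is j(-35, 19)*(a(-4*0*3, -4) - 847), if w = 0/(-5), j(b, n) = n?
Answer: -15162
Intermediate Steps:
h(T, W) = W
w = 0 (w = 0*(-⅕) = 0)
a(s, p) = 49 (a(s, p) = ((5 - 1*(-2)) + 0)² = ((5 + 2) + 0)² = (7 + 0)² = 7² = 49)
j(-35, 19)*(a(-4*0*3, -4) - 847) = 19*(49 - 847) = 19*(-798) = -15162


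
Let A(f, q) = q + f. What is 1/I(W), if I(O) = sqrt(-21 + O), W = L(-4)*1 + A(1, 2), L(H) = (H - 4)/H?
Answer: -I/4 ≈ -0.25*I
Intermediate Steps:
L(H) = (-4 + H)/H
A(f, q) = f + q
W = 5 (W = ((-4 - 4)/(-4))*1 + (1 + 2) = -1/4*(-8)*1 + 3 = 2*1 + 3 = 2 + 3 = 5)
1/I(W) = 1/(sqrt(-21 + 5)) = 1/(sqrt(-16)) = 1/(4*I) = -I/4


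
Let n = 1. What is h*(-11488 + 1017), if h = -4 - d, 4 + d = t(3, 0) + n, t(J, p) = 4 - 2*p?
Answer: 52355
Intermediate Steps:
d = 1 (d = -4 + ((4 - 2*0) + 1) = -4 + ((4 + 0) + 1) = -4 + (4 + 1) = -4 + 5 = 1)
h = -5 (h = -4 - 1*1 = -4 - 1 = -5)
h*(-11488 + 1017) = -5*(-11488 + 1017) = -5*(-10471) = 52355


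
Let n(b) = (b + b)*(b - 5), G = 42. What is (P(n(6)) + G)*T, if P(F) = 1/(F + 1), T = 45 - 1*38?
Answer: 3829/13 ≈ 294.54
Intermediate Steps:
n(b) = 2*b*(-5 + b) (n(b) = (2*b)*(-5 + b) = 2*b*(-5 + b))
T = 7 (T = 45 - 38 = 7)
P(F) = 1/(1 + F)
(P(n(6)) + G)*T = (1/(1 + 2*6*(-5 + 6)) + 42)*7 = (1/(1 + 2*6*1) + 42)*7 = (1/(1 + 12) + 42)*7 = (1/13 + 42)*7 = (547/13)*7 = 3829/13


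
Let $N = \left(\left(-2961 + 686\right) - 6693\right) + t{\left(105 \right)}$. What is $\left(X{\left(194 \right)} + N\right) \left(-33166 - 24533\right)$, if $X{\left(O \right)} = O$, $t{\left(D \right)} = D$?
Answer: $500192631$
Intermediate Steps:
$N = -8863$ ($N = \left(\left(-2961 + 686\right) - 6693\right) + 105 = \left(-2275 - 6693\right) + 105 = -8968 + 105 = -8863$)
$\left(X{\left(194 \right)} + N\right) \left(-33166 - 24533\right) = \left(194 - 8863\right) \left(-33166 - 24533\right) = \left(-8669\right) \left(-57699\right) = 500192631$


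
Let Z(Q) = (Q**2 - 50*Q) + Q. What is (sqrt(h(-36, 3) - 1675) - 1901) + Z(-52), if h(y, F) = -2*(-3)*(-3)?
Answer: 3351 + I*sqrt(1693) ≈ 3351.0 + 41.146*I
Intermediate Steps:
Z(Q) = Q**2 - 49*Q
h(y, F) = -18 (h(y, F) = 6*(-3) = -18)
(sqrt(h(-36, 3) - 1675) - 1901) + Z(-52) = (sqrt(-18 - 1675) - 1901) - 52*(-49 - 52) = (sqrt(-1693) - 1901) - 52*(-101) = (I*sqrt(1693) - 1901) + 5252 = (-1901 + I*sqrt(1693)) + 5252 = 3351 + I*sqrt(1693)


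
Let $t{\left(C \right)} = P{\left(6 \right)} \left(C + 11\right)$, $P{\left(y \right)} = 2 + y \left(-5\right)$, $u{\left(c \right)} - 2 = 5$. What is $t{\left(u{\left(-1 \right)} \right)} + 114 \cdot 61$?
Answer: $6450$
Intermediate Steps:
$u{\left(c \right)} = 7$ ($u{\left(c \right)} = 2 + 5 = 7$)
$P{\left(y \right)} = 2 - 5 y$
$t{\left(C \right)} = -308 - 28 C$ ($t{\left(C \right)} = \left(2 - 30\right) \left(C + 11\right) = \left(2 - 30\right) \left(11 + C\right) = - 28 \left(11 + C\right) = -308 - 28 C$)
$t{\left(u{\left(-1 \right)} \right)} + 114 \cdot 61 = \left(-308 - 196\right) + 114 \cdot 61 = \left(-308 - 196\right) + 6954 = -504 + 6954 = 6450$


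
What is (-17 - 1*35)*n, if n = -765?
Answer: 39780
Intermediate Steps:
(-17 - 1*35)*n = (-17 - 1*35)*(-765) = (-17 - 35)*(-765) = -52*(-765) = 39780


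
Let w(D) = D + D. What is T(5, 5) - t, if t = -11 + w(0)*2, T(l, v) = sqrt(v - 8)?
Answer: 11 + I*sqrt(3) ≈ 11.0 + 1.732*I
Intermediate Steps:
w(D) = 2*D
T(l, v) = sqrt(-8 + v)
t = -11 (t = -11 + (2*0)*2 = -11 + 0*2 = -11 + 0 = -11)
T(5, 5) - t = sqrt(-8 + 5) - 1*(-11) = sqrt(-3) + 11 = I*sqrt(3) + 11 = 11 + I*sqrt(3)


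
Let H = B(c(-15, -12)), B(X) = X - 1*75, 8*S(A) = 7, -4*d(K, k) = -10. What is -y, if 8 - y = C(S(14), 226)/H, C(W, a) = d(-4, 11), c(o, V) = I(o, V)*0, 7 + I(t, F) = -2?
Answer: -241/30 ≈ -8.0333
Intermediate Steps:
I(t, F) = -9 (I(t, F) = -7 - 2 = -9)
c(o, V) = 0 (c(o, V) = -9*0 = 0)
d(K, k) = 5/2 (d(K, k) = -1/4*(-10) = 5/2)
S(A) = 7/8 (S(A) = (1/8)*7 = 7/8)
C(W, a) = 5/2
B(X) = -75 + X (B(X) = X - 75 = -75 + X)
H = -75 (H = -75 + 0 = -75)
y = 241/30 (y = 8 - 5/(2*(-75)) = 8 - 5*(-1)/(2*75) = 8 - 1*(-1/30) = 8 + 1/30 = 241/30 ≈ 8.0333)
-y = -1*241/30 = -241/30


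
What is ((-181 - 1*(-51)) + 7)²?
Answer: 15129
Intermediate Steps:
((-181 - 1*(-51)) + 7)² = ((-181 + 51) + 7)² = (-130 + 7)² = (-123)² = 15129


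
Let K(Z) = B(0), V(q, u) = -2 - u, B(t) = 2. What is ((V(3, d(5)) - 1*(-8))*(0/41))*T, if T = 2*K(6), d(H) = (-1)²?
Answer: 0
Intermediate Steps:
d(H) = 1
K(Z) = 2
T = 4 (T = 2*2 = 4)
((V(3, d(5)) - 1*(-8))*(0/41))*T = (((-2 - 1*1) - 1*(-8))*(0/41))*4 = (((-2 - 1) + 8)*(0*(1/41)))*4 = ((-3 + 8)*0)*4 = (5*0)*4 = 0*4 = 0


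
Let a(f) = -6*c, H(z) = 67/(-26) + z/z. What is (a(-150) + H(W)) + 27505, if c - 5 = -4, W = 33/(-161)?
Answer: 714933/26 ≈ 27497.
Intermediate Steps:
W = -33/161 (W = 33*(-1/161) = -33/161 ≈ -0.20497)
H(z) = -41/26 (H(z) = 67*(-1/26) + 1 = -67/26 + 1 = -41/26)
c = 1 (c = 5 - 4 = 1)
a(f) = -6 (a(f) = -6*1 = -6)
(a(-150) + H(W)) + 27505 = (-6 - 41/26) + 27505 = -197/26 + 27505 = 714933/26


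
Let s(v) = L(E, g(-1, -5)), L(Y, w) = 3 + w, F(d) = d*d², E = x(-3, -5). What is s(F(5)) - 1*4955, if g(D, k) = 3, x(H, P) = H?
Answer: -4949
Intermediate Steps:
E = -3
F(d) = d³
s(v) = 6 (s(v) = 3 + 3 = 6)
s(F(5)) - 1*4955 = 6 - 1*4955 = 6 - 4955 = -4949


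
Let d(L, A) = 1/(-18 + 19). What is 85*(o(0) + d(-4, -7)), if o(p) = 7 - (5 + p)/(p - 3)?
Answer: 2465/3 ≈ 821.67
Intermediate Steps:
d(L, A) = 1 (d(L, A) = 1/1 = 1)
o(p) = 7 - (5 + p)/(-3 + p)
85*(o(0) + d(-4, -7)) = 85*(2*(-13 + 3*0)/(-3 + 0) + 1) = 85*(2*(-13 + 0)/(-3) + 1) = 85*(2*(-⅓)*(-13) + 1) = 85*(26/3 + 1) = 85*(29/3) = 2465/3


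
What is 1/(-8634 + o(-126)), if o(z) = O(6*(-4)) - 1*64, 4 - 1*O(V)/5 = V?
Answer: -1/8558 ≈ -0.00011685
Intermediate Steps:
O(V) = 20 - 5*V
o(z) = 76 (o(z) = (20 - 30*(-4)) - 1*64 = (20 - 5*(-24)) - 64 = (20 + 120) - 64 = 140 - 64 = 76)
1/(-8634 + o(-126)) = 1/(-8634 + 76) = 1/(-8558) = -1/8558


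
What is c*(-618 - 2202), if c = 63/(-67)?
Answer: 177660/67 ≈ 2651.6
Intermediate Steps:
c = -63/67 (c = 63*(-1/67) = -63/67 ≈ -0.94030)
c*(-618 - 2202) = -63*(-618 - 2202)/67 = -63/67*(-2820) = 177660/67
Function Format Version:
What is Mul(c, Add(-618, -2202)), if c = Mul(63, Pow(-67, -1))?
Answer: Rational(177660, 67) ≈ 2651.6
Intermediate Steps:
c = Rational(-63, 67) (c = Mul(63, Rational(-1, 67)) = Rational(-63, 67) ≈ -0.94030)
Mul(c, Add(-618, -2202)) = Mul(Rational(-63, 67), Add(-618, -2202)) = Mul(Rational(-63, 67), -2820) = Rational(177660, 67)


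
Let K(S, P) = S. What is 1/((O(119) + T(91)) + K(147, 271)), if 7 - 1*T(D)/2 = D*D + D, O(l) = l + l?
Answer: -1/16345 ≈ -6.1181e-5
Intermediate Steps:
O(l) = 2*l
T(D) = 14 - 2*D - 2*D² (T(D) = 14 - 2*(D*D + D) = 14 - 2*(D² + D) = 14 - 2*(D + D²) = 14 + (-2*D - 2*D²) = 14 - 2*D - 2*D²)
1/((O(119) + T(91)) + K(147, 271)) = 1/((2*119 + (14 - 2*91 - 2*91²)) + 147) = 1/((238 + (14 - 182 - 2*8281)) + 147) = 1/((238 + (14 - 182 - 16562)) + 147) = 1/((238 - 16730) + 147) = 1/(-16492 + 147) = 1/(-16345) = -1/16345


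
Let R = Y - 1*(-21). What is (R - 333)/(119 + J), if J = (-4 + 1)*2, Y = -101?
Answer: -413/113 ≈ -3.6549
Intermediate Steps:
R = -80 (R = -101 - 1*(-21) = -101 + 21 = -80)
J = -6 (J = -3*2 = -6)
(R - 333)/(119 + J) = (-80 - 333)/(119 - 6) = -413/113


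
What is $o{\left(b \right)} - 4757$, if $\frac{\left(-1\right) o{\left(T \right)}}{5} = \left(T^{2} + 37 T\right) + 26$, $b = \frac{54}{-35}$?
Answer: $- \frac{1130301}{245} \approx -4613.5$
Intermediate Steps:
$b = - \frac{54}{35}$ ($b = 54 \left(- \frac{1}{35}\right) = - \frac{54}{35} \approx -1.5429$)
$o{\left(T \right)} = -130 - 185 T - 5 T^{2}$ ($o{\left(T \right)} = - 5 \left(\left(T^{2} + 37 T\right) + 26\right) = - 5 \left(26 + T^{2} + 37 T\right) = -130 - 185 T - 5 T^{2}$)
$o{\left(b \right)} - 4757 = \left(-130 - - \frac{1998}{7} - 5 \left(- \frac{54}{35}\right)^{2}\right) - 4757 = \left(-130 + \frac{1998}{7} - \frac{2916}{245}\right) - 4757 = \frac{35164}{245} - 4757 = - \frac{1130301}{245}$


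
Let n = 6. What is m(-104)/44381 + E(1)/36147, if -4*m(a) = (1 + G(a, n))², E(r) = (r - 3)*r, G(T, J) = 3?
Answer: -233350/1604240007 ≈ -0.00014546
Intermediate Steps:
E(r) = r*(-3 + r) (E(r) = (-3 + r)*r = r*(-3 + r))
m(a) = -4 (m(a) = -(1 + 3)²/4 = -¼*4² = -¼*16 = -4)
m(-104)/44381 + E(1)/36147 = -4/44381 + (1*(-3 + 1))/36147 = -4*1/44381 + (1*(-2))*(1/36147) = -4/44381 - 2*1/36147 = -4/44381 - 2/36147 = -233350/1604240007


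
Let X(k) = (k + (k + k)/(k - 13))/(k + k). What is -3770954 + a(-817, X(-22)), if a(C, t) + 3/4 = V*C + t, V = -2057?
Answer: -292653939/140 ≈ -2.0904e+6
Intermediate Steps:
X(k) = (k + 2*k/(-13 + k))/(2*k) (X(k) = (k + (2*k)/(-13 + k))/((2*k)) = (k + 2*k/(-13 + k))*(1/(2*k)) = (k + 2*k/(-13 + k))/(2*k))
a(C, t) = -¾ + t - 2057*C (a(C, t) = -¾ + (-2057*C + t) = -¾ + (t - 2057*C) = -¾ + t - 2057*C)
-3770954 + a(-817, X(-22)) = -3770954 + (-¾ + (-11 - 22)/(2*(-13 - 22)) - 2057*(-817)) = -3770954 + (-¾ + (½)*(-33)/(-35) + 1680569) = -3770954 + (-¾ + (½)*(-1/35)*(-33) + 1680569) = -3770954 + (-¾ + 33/70 + 1680569) = -3770954 + 235279621/140 = -292653939/140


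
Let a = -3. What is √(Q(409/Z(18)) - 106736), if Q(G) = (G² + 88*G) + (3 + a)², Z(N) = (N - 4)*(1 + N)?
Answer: I*√7542471263/266 ≈ 326.49*I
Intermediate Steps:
Z(N) = (1 + N)*(-4 + N) (Z(N) = (-4 + N)*(1 + N) = (1 + N)*(-4 + N))
Q(G) = G² + 88*G (Q(G) = (G² + 88*G) + (3 - 3)² = (G² + 88*G) + 0² = (G² + 88*G) + 0 = G² + 88*G)
√(Q(409/Z(18)) - 106736) = √((409/(-4 + 18² - 3*18))*(88 + 409/(-4 + 18² - 3*18)) - 106736) = √((409/(-4 + 324 - 54))*(88 + 409/(-4 + 324 - 54)) - 106736) = √((409/266)*(88 + 409/266) - 106736) = √((409*(1/266))*(88 + 409*(1/266)) - 106736) = √(409*(88 + 409/266)/266 - 106736) = √((409/266)*(23817/266) - 106736) = √(9741153/70756 - 106736) = √(-7542471263/70756) = I*√7542471263/266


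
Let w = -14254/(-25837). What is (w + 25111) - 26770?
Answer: -42849329/25837 ≈ -1658.4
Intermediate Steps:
w = 14254/25837 (w = -14254*(-1/25837) = 14254/25837 ≈ 0.55169)
(w + 25111) - 26770 = (14254/25837 + 25111) - 26770 = 648807161/25837 - 26770 = -42849329/25837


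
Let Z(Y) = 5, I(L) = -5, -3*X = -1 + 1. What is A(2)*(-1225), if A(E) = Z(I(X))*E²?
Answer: -24500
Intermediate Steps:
X = 0 (X = -(-1 + 1)/3 = -⅓*0 = 0)
A(E) = 5*E²
A(2)*(-1225) = (5*2²)*(-1225) = (5*4)*(-1225) = 20*(-1225) = -24500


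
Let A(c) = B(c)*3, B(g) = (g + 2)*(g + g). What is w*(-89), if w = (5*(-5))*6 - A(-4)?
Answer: 17622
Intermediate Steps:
B(g) = 2*g*(2 + g) (B(g) = (2 + g)*(2*g) = 2*g*(2 + g))
A(c) = 6*c*(2 + c) (A(c) = (2*c*(2 + c))*3 = 6*c*(2 + c))
w = -198 (w = (5*(-5))*6 - 6*(-4)*(2 - 4) = -25*6 - 6*(-4)*(-2) = -150 - 1*48 = -150 - 48 = -198)
w*(-89) = -198*(-89) = 17622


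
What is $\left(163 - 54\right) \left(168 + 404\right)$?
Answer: $62348$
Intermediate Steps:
$\left(163 - 54\right) \left(168 + 404\right) = 109 \cdot 572 = 62348$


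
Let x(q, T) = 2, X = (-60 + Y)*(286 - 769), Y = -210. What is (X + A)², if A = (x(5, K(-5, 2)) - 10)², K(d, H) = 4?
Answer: 17023464676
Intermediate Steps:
X = 130410 (X = (-60 - 210)*(286 - 769) = -270*(-483) = 130410)
A = 64 (A = (2 - 10)² = (-8)² = 64)
(X + A)² = (130410 + 64)² = 130474² = 17023464676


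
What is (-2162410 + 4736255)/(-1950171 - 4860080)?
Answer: -2573845/6810251 ≈ -0.37794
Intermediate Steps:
(-2162410 + 4736255)/(-1950171 - 4860080) = 2573845/(-6810251) = 2573845*(-1/6810251) = -2573845/6810251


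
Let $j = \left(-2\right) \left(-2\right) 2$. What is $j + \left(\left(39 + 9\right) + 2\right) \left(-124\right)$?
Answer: $-6192$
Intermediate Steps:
$j = 8$ ($j = 4 \cdot 2 = 8$)
$j + \left(\left(39 + 9\right) + 2\right) \left(-124\right) = 8 + \left(\left(39 + 9\right) + 2\right) \left(-124\right) = 8 + \left(48 + 2\right) \left(-124\right) = 8 + 50 \left(-124\right) = 8 - 6200 = -6192$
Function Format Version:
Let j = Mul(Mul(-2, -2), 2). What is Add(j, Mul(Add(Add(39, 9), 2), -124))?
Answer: -6192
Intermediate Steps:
j = 8 (j = Mul(4, 2) = 8)
Add(j, Mul(Add(Add(39, 9), 2), -124)) = Add(8, Mul(Add(Add(39, 9), 2), -124)) = Add(8, Mul(Add(48, 2), -124)) = Add(8, Mul(50, -124)) = Add(8, -6200) = -6192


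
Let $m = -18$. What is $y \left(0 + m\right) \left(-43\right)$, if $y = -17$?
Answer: $-13158$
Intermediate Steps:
$y \left(0 + m\right) \left(-43\right) = - 17 \left(0 - 18\right) \left(-43\right) = \left(-17\right) \left(-18\right) \left(-43\right) = 306 \left(-43\right) = -13158$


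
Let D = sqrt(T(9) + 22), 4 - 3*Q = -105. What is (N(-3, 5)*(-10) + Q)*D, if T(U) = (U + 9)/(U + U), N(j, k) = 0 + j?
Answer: 199*sqrt(23)/3 ≈ 318.12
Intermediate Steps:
N(j, k) = j
T(U) = (9 + U)/(2*U) (T(U) = (9 + U)/((2*U)) = (9 + U)*(1/(2*U)) = (9 + U)/(2*U))
Q = 109/3 (Q = 4/3 - 1/3*(-105) = 4/3 + 35 = 109/3 ≈ 36.333)
D = sqrt(23) (D = sqrt((1/2)*(9 + 9)/9 + 22) = sqrt((1/2)*(1/9)*18 + 22) = sqrt(1 + 22) = sqrt(23) ≈ 4.7958)
(N(-3, 5)*(-10) + Q)*D = (-3*(-10) + 109/3)*sqrt(23) = (30 + 109/3)*sqrt(23) = 199*sqrt(23)/3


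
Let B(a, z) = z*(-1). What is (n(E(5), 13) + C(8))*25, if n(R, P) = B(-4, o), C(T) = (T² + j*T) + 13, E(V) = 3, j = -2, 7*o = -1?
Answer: 10700/7 ≈ 1528.6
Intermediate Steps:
o = -⅐ (o = (⅐)*(-1) = -⅐ ≈ -0.14286)
B(a, z) = -z
C(T) = 13 + T² - 2*T (C(T) = (T² - 2*T) + 13 = 13 + T² - 2*T)
n(R, P) = ⅐ (n(R, P) = -1*(-⅐) = ⅐)
(n(E(5), 13) + C(8))*25 = (⅐ + (13 + 8² - 2*8))*25 = (⅐ + (13 + 64 - 16))*25 = (⅐ + 61)*25 = (428/7)*25 = 10700/7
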